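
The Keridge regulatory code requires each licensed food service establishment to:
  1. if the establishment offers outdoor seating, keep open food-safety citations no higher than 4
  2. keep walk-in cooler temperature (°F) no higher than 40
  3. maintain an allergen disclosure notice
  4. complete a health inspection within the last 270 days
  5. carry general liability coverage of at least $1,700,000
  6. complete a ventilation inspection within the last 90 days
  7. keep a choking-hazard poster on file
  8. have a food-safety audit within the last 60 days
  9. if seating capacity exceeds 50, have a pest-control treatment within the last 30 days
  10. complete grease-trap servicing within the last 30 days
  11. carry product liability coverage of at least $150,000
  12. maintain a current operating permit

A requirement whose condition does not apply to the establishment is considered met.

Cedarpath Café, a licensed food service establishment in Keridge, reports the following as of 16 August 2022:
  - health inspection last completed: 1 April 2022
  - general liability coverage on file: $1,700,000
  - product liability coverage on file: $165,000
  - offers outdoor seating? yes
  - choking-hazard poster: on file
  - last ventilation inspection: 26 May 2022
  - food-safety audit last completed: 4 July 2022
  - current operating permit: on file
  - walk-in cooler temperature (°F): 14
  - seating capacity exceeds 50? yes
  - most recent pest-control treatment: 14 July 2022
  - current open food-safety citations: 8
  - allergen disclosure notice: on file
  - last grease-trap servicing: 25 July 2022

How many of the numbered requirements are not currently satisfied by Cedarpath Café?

2

1. condition 'offers outdoor seating' holds; open food-safety citations 8 > 4 → not met
2. walk-in cooler temperature (°F) 14 ≤ 40 → met
3. allergen disclosure notice present → met
4. health inspection 137 days ago vs limit 270 → met
5. general liability coverage $1,700,000 ≥ $1,700,000 → met
6. ventilation inspection 82 days ago vs limit 90 → met
7. choking-hazard poster present → met
8. food-safety audit 43 days ago vs limit 60 → met
9. condition 'seating capacity exceeds 50' holds; pest-control treatment 33 days ago vs limit 30 → not met
10. grease-trap servicing 22 days ago vs limit 30 → met
11. product liability coverage $165,000 ≥ $150,000 → met
12. current operating permit present → met
Not met: 2 of 12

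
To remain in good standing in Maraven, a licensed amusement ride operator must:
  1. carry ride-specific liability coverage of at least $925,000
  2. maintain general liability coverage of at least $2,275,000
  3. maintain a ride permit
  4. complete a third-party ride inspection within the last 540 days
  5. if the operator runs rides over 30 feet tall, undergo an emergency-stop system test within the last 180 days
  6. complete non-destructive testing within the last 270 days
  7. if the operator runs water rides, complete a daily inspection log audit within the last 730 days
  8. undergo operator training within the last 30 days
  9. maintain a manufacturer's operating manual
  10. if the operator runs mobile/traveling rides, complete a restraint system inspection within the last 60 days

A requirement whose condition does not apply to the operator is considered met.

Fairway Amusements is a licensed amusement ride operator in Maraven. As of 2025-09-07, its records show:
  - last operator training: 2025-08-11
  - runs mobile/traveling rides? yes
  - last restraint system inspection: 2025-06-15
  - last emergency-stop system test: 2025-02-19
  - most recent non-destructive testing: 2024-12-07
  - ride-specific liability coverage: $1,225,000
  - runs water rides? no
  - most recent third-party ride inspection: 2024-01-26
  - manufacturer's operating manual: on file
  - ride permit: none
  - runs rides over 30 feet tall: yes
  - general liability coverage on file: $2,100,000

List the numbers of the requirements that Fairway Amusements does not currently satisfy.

2, 3, 4, 5, 6, 10

1. ride-specific liability coverage $1,225,000 ≥ $925,000 → met
2. general liability coverage $2,100,000 < $2,275,000 → not met
3. ride permit absent → not met
4. third-party ride inspection 590 days ago vs limit 540 → not met
5. condition 'runs rides over 30 feet tall' holds; emergency-stop system test 200 days ago vs limit 180 → not met
6. non-destructive testing 274 days ago vs limit 270 → not met
7. condition 'runs water rides' does not hold → requirement n/a → met
8. operator training 27 days ago vs limit 30 → met
9. manufacturer's operating manual present → met
10. condition 'runs mobile/traveling rides' holds; restraint system inspection 84 days ago vs limit 60 → not met
Not met: 2, 3, 4, 5, 6, 10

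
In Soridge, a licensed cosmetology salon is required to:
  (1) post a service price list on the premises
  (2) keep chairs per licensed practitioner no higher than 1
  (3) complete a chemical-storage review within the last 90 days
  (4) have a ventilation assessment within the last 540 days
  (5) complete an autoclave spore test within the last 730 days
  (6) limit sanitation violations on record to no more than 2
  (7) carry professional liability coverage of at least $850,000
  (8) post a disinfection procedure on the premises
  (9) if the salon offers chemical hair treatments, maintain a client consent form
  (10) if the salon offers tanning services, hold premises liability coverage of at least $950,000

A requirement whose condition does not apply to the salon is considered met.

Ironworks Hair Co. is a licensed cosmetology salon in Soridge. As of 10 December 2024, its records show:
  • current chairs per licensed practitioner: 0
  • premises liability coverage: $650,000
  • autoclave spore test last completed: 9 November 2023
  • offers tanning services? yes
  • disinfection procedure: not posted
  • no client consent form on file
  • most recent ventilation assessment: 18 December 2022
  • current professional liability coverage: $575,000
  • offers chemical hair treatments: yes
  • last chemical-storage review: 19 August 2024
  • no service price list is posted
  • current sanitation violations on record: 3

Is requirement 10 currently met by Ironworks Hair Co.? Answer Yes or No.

10. condition 'offers tanning services' holds; premises liability coverage $650,000 < $950,000 → not met

No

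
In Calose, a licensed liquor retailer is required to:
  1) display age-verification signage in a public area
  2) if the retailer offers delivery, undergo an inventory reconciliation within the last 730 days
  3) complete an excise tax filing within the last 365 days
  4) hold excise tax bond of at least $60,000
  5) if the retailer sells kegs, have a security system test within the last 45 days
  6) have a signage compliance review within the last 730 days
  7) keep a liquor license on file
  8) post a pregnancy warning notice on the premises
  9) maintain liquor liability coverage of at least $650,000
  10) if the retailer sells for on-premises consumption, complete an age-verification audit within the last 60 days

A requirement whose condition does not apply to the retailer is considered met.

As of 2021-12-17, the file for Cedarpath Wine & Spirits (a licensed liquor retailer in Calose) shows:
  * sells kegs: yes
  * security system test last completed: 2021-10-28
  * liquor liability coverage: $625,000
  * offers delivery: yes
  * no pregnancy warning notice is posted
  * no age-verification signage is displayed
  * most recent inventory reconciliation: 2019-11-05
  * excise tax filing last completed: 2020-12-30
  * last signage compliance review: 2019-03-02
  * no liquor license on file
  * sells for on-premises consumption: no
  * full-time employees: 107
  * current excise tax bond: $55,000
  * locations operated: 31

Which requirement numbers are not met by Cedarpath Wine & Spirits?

1, 2, 4, 5, 6, 7, 8, 9

1. age-verification signage absent → not met
2. condition 'offers delivery' holds; inventory reconciliation 773 days ago vs limit 730 → not met
3. excise tax filing 352 days ago vs limit 365 → met
4. excise tax bond $55,000 < $60,000 → not met
5. condition 'sells kegs' holds; security system test 50 days ago vs limit 45 → not met
6. signage compliance review 1021 days ago vs limit 730 → not met
7. liquor license absent → not met
8. pregnancy warning notice absent → not met
9. liquor liability coverage $625,000 < $650,000 → not met
10. condition 'sells for on-premises consumption' does not hold → requirement n/a → met
Not met: 1, 2, 4, 5, 6, 7, 8, 9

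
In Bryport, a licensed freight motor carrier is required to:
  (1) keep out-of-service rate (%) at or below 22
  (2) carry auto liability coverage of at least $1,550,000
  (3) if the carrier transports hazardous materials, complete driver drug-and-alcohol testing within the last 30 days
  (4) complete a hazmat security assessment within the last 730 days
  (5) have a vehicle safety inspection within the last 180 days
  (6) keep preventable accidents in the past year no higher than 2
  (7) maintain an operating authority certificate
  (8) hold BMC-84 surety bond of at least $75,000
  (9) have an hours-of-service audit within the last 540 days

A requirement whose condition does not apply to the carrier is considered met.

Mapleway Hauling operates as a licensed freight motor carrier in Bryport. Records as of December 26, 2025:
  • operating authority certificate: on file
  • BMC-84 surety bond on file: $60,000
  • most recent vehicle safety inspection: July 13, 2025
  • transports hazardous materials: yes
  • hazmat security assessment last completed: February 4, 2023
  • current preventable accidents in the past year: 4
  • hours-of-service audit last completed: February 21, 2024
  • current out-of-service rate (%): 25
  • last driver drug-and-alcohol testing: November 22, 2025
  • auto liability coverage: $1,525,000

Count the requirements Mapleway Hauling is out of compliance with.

1. out-of-service rate (%) 25 > 22 → not met
2. auto liability coverage $1,525,000 < $1,550,000 → not met
3. condition 'transports hazardous materials' holds; driver drug-and-alcohol testing 34 days ago vs limit 30 → not met
4. hazmat security assessment 1056 days ago vs limit 730 → not met
5. vehicle safety inspection 166 days ago vs limit 180 → met
6. preventable accidents in the past year 4 > 2 → not met
7. operating authority certificate present → met
8. BMC-84 surety bond $60,000 < $75,000 → not met
9. hours-of-service audit 674 days ago vs limit 540 → not met
Not met: 7 of 9

7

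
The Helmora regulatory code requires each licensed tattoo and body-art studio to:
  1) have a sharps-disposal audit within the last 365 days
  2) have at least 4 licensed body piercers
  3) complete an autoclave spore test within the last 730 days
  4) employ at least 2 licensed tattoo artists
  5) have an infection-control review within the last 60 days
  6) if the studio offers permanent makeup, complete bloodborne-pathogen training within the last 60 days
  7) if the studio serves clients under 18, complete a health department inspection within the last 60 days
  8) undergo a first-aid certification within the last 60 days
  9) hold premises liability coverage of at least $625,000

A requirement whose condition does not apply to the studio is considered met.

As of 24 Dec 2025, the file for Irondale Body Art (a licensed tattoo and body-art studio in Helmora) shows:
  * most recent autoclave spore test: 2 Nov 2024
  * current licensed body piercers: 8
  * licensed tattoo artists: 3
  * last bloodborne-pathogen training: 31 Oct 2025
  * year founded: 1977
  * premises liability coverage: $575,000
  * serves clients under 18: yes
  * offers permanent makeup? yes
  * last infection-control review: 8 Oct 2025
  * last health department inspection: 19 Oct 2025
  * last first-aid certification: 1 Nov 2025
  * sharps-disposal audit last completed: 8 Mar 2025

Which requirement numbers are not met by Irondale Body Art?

1. sharps-disposal audit 291 days ago vs limit 365 → met
2. licensed body piercers 8 ≥ 4 → met
3. autoclave spore test 417 days ago vs limit 730 → met
4. licensed tattoo artists 3 ≥ 2 → met
5. infection-control review 77 days ago vs limit 60 → not met
6. condition 'offers permanent makeup' holds; bloodborne-pathogen training 54 days ago vs limit 60 → met
7. condition 'serves clients under 18' holds; health department inspection 66 days ago vs limit 60 → not met
8. first-aid certification 53 days ago vs limit 60 → met
9. premises liability coverage $575,000 < $625,000 → not met
Not met: 5, 7, 9

5, 7, 9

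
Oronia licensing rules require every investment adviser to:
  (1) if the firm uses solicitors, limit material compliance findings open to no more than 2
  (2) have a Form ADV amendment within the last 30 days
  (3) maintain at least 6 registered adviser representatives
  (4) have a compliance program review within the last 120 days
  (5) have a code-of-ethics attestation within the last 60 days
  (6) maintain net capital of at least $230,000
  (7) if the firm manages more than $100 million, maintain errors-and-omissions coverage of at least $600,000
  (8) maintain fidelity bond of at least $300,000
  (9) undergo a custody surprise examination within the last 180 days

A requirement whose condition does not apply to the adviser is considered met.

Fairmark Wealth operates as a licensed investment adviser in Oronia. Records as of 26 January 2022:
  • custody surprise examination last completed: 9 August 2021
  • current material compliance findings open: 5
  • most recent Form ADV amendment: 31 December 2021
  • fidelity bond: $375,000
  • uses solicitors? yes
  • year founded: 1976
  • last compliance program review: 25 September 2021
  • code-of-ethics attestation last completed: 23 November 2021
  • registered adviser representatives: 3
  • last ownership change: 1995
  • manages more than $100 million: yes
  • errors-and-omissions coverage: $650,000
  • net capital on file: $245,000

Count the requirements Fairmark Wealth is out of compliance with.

1. condition 'uses solicitors' holds; material compliance findings open 5 > 2 → not met
2. Form ADV amendment 26 days ago vs limit 30 → met
3. registered adviser representatives 3 < 6 → not met
4. compliance program review 123 days ago vs limit 120 → not met
5. code-of-ethics attestation 64 days ago vs limit 60 → not met
6. net capital $245,000 ≥ $230,000 → met
7. condition 'manages more than $100 million' holds; errors-and-omissions coverage $650,000 ≥ $600,000 → met
8. fidelity bond $375,000 ≥ $300,000 → met
9. custody surprise examination 170 days ago vs limit 180 → met
Not met: 4 of 9

4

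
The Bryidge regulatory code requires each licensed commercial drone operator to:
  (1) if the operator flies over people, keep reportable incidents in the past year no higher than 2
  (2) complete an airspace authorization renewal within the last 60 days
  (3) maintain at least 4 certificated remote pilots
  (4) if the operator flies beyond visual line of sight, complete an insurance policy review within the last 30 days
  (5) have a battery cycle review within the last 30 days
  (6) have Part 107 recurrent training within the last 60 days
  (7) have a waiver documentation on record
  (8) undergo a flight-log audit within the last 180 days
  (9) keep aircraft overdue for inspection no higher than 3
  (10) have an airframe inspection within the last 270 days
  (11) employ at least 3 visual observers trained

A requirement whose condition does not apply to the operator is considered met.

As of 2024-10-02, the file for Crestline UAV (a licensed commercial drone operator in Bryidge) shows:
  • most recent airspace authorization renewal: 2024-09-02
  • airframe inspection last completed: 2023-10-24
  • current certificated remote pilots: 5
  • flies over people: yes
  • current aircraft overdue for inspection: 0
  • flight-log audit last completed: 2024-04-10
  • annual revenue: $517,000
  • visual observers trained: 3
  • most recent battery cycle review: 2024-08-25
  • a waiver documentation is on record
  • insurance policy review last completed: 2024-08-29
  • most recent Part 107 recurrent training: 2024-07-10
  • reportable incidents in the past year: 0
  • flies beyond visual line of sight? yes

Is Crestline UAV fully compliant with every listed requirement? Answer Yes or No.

1. condition 'flies over people' holds; reportable incidents in the past year 0 ≤ 2 → met
2. airspace authorization renewal 30 days ago vs limit 60 → met
3. certificated remote pilots 5 ≥ 4 → met
4. condition 'flies beyond visual line of sight' holds; insurance policy review 34 days ago vs limit 30 → not met
5. battery cycle review 38 days ago vs limit 30 → not met
6. Part 107 recurrent training 84 days ago vs limit 60 → not met
7. waiver documentation present → met
8. flight-log audit 175 days ago vs limit 180 → met
9. aircraft overdue for inspection 0 ≤ 3 → met
10. airframe inspection 344 days ago vs limit 270 → not met
11. visual observers trained 3 ≥ 3 → met
Not met: 4, 5, 6, 10

No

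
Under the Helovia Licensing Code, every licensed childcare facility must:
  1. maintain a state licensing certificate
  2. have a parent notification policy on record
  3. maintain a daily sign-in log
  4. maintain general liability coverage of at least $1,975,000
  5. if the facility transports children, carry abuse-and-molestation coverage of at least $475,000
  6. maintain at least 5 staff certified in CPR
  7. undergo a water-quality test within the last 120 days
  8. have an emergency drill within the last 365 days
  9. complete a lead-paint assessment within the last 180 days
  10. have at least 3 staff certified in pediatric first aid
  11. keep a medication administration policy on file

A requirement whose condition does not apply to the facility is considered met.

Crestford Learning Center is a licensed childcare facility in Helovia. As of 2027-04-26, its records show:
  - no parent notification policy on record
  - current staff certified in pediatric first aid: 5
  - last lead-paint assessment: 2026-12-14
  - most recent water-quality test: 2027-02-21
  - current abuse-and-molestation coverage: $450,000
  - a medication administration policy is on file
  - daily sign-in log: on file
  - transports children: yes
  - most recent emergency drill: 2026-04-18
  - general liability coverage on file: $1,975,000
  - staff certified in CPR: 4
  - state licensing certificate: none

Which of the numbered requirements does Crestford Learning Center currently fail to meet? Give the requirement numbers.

1. state licensing certificate absent → not met
2. parent notification policy absent → not met
3. daily sign-in log present → met
4. general liability coverage $1,975,000 ≥ $1,975,000 → met
5. condition 'transports children' holds; abuse-and-molestation coverage $450,000 < $475,000 → not met
6. staff certified in CPR 4 < 5 → not met
7. water-quality test 64 days ago vs limit 120 → met
8. emergency drill 373 days ago vs limit 365 → not met
9. lead-paint assessment 133 days ago vs limit 180 → met
10. staff certified in pediatric first aid 5 ≥ 3 → met
11. medication administration policy present → met
Not met: 1, 2, 5, 6, 8

1, 2, 5, 6, 8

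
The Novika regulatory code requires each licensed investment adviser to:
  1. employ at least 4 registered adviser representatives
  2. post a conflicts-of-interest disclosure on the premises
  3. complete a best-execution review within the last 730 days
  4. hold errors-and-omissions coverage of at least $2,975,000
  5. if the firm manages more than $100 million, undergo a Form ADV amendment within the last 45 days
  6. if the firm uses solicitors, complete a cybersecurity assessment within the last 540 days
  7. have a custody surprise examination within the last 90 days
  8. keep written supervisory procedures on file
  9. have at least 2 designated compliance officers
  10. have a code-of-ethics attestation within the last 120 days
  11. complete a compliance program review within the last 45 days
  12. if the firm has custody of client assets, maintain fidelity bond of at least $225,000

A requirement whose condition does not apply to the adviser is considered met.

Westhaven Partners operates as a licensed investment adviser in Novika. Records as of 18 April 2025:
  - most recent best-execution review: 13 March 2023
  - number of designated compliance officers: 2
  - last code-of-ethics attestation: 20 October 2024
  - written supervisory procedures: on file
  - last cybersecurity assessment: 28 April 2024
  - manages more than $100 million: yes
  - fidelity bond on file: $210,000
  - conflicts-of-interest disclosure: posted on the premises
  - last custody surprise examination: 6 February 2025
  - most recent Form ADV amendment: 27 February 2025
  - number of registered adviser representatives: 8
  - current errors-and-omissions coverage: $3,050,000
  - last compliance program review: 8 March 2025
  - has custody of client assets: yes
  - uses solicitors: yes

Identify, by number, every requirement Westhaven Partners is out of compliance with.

1. registered adviser representatives 8 ≥ 4 → met
2. conflicts-of-interest disclosure present → met
3. best-execution review 767 days ago vs limit 730 → not met
4. errors-and-omissions coverage $3,050,000 ≥ $2,975,000 → met
5. condition 'manages more than $100 million' holds; Form ADV amendment 50 days ago vs limit 45 → not met
6. condition 'uses solicitors' holds; cybersecurity assessment 355 days ago vs limit 540 → met
7. custody surprise examination 71 days ago vs limit 90 → met
8. written supervisory procedures present → met
9. designated compliance officers 2 ≥ 2 → met
10. code-of-ethics attestation 180 days ago vs limit 120 → not met
11. compliance program review 41 days ago vs limit 45 → met
12. condition 'has custody of client assets' holds; fidelity bond $210,000 < $225,000 → not met
Not met: 3, 5, 10, 12

3, 5, 10, 12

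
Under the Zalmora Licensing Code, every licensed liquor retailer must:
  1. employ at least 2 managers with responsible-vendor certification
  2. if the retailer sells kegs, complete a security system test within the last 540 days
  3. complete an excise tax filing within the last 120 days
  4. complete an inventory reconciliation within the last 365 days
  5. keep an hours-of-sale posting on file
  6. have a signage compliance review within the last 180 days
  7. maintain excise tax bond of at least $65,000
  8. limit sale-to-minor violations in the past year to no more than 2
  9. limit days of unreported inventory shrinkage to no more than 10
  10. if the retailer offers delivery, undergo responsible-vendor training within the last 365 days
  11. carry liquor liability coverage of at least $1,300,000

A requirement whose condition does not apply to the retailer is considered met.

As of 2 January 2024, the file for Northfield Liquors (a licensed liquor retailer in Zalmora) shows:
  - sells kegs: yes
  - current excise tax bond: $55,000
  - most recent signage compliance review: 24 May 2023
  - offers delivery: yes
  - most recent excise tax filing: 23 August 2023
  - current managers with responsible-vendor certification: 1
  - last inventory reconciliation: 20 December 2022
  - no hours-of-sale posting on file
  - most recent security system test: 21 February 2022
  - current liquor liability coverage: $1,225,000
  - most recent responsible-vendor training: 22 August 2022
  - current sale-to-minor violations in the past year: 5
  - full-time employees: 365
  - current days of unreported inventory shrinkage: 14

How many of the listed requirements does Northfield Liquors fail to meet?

1. managers with responsible-vendor certification 1 < 2 → not met
2. condition 'sells kegs' holds; security system test 680 days ago vs limit 540 → not met
3. excise tax filing 132 days ago vs limit 120 → not met
4. inventory reconciliation 378 days ago vs limit 365 → not met
5. hours-of-sale posting absent → not met
6. signage compliance review 223 days ago vs limit 180 → not met
7. excise tax bond $55,000 < $65,000 → not met
8. sale-to-minor violations in the past year 5 > 2 → not met
9. days of unreported inventory shrinkage 14 > 10 → not met
10. condition 'offers delivery' holds; responsible-vendor training 498 days ago vs limit 365 → not met
11. liquor liability coverage $1,225,000 < $1,300,000 → not met
Not met: 11 of 11

11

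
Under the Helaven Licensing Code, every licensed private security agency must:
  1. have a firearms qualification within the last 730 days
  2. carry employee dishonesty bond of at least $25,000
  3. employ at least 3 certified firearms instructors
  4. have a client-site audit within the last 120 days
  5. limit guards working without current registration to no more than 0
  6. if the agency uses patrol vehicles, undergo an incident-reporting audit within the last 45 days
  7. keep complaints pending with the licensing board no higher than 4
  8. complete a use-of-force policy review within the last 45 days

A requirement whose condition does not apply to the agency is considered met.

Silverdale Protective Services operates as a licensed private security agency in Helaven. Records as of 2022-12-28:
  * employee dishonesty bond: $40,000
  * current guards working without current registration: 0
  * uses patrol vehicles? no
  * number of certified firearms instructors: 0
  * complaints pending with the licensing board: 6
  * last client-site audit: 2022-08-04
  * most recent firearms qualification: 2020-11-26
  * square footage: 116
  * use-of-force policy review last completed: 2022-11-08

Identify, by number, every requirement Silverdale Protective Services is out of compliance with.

1, 3, 4, 7, 8

1. firearms qualification 762 days ago vs limit 730 → not met
2. employee dishonesty bond $40,000 ≥ $25,000 → met
3. certified firearms instructors 0 < 3 → not met
4. client-site audit 146 days ago vs limit 120 → not met
5. guards working without current registration 0 ≤ 0 → met
6. condition 'uses patrol vehicles' does not hold → requirement n/a → met
7. complaints pending with the licensing board 6 > 4 → not met
8. use-of-force policy review 50 days ago vs limit 45 → not met
Not met: 1, 3, 4, 7, 8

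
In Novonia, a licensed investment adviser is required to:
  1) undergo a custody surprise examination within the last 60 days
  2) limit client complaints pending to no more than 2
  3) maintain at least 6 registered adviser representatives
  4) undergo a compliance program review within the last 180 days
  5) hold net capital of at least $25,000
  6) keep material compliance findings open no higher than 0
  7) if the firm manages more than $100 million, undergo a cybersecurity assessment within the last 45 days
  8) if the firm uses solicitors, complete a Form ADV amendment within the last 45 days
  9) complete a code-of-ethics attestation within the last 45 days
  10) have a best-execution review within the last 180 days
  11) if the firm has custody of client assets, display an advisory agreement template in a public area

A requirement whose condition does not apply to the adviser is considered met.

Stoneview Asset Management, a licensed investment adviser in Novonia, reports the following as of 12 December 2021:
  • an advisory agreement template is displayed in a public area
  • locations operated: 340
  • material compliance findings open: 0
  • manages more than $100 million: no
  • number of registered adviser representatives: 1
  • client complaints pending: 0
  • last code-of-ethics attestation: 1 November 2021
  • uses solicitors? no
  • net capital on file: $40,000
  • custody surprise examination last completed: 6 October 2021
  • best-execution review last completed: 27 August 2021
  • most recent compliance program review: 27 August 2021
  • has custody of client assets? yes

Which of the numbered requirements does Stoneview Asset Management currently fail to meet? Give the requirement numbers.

1, 3

1. custody surprise examination 67 days ago vs limit 60 → not met
2. client complaints pending 0 ≤ 2 → met
3. registered adviser representatives 1 < 6 → not met
4. compliance program review 107 days ago vs limit 180 → met
5. net capital $40,000 ≥ $25,000 → met
6. material compliance findings open 0 ≤ 0 → met
7. condition 'manages more than $100 million' does not hold → requirement n/a → met
8. condition 'uses solicitors' does not hold → requirement n/a → met
9. code-of-ethics attestation 41 days ago vs limit 45 → met
10. best-execution review 107 days ago vs limit 180 → met
11. condition 'has custody of client assets' holds; advisory agreement template present → met
Not met: 1, 3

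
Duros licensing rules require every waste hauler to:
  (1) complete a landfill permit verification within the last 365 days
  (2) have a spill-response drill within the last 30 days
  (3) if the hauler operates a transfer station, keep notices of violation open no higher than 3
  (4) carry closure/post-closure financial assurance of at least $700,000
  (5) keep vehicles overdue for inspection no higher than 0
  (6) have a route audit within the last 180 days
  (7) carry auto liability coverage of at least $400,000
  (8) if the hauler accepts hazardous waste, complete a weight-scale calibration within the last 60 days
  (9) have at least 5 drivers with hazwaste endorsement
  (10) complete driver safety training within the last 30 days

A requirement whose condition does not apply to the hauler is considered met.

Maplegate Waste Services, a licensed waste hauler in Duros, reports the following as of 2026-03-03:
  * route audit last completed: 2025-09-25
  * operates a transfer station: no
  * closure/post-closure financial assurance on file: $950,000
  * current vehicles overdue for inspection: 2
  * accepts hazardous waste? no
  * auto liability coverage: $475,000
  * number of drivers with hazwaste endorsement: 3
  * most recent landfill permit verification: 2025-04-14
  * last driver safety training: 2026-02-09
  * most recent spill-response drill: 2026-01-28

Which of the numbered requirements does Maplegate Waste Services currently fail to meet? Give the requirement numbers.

1. landfill permit verification 323 days ago vs limit 365 → met
2. spill-response drill 34 days ago vs limit 30 → not met
3. condition 'operates a transfer station' does not hold → requirement n/a → met
4. closure/post-closure financial assurance $950,000 ≥ $700,000 → met
5. vehicles overdue for inspection 2 > 0 → not met
6. route audit 159 days ago vs limit 180 → met
7. auto liability coverage $475,000 ≥ $400,000 → met
8. condition 'accepts hazardous waste' does not hold → requirement n/a → met
9. drivers with hazwaste endorsement 3 < 5 → not met
10. driver safety training 22 days ago vs limit 30 → met
Not met: 2, 5, 9

2, 5, 9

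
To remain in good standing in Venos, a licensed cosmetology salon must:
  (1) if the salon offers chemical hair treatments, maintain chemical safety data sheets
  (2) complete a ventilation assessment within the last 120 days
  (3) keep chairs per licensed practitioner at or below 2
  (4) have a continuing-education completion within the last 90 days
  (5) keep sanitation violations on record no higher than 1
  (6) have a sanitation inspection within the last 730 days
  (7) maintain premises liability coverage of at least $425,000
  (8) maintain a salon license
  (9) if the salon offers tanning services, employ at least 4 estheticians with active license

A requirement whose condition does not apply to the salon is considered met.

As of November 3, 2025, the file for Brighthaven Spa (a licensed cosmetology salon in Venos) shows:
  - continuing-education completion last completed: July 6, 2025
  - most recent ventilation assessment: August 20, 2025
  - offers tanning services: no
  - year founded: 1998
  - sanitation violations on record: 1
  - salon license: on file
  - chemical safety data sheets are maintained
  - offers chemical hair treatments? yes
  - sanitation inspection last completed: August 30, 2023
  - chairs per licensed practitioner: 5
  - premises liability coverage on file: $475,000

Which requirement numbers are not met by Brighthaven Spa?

1. condition 'offers chemical hair treatments' holds; chemical safety data sheets present → met
2. ventilation assessment 75 days ago vs limit 120 → met
3. chairs per licensed practitioner 5 > 2 → not met
4. continuing-education completion 120 days ago vs limit 90 → not met
5. sanitation violations on record 1 ≤ 1 → met
6. sanitation inspection 796 days ago vs limit 730 → not met
7. premises liability coverage $475,000 ≥ $425,000 → met
8. salon license present → met
9. condition 'offers tanning services' does not hold → requirement n/a → met
Not met: 3, 4, 6

3, 4, 6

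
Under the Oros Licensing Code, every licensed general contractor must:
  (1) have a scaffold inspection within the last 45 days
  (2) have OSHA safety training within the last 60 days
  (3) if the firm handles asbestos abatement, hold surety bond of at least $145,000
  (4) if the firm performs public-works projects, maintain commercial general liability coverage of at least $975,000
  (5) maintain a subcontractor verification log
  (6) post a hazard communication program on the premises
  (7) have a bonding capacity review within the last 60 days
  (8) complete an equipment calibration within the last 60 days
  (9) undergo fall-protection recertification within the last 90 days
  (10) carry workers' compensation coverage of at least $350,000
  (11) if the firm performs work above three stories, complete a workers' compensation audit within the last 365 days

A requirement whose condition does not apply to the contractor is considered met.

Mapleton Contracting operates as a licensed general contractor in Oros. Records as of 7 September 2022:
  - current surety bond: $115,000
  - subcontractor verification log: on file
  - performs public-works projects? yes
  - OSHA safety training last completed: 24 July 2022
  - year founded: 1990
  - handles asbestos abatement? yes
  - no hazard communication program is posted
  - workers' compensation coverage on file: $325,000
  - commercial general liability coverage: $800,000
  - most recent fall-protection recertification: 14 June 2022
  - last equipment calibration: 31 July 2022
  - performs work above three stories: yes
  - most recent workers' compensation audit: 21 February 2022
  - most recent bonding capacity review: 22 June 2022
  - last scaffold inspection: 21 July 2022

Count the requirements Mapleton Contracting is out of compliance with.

6

1. scaffold inspection 48 days ago vs limit 45 → not met
2. OSHA safety training 45 days ago vs limit 60 → met
3. condition 'handles asbestos abatement' holds; surety bond $115,000 < $145,000 → not met
4. condition 'performs public-works projects' holds; commercial general liability coverage $800,000 < $975,000 → not met
5. subcontractor verification log present → met
6. hazard communication program absent → not met
7. bonding capacity review 77 days ago vs limit 60 → not met
8. equipment calibration 38 days ago vs limit 60 → met
9. fall-protection recertification 85 days ago vs limit 90 → met
10. workers' compensation coverage $325,000 < $350,000 → not met
11. condition 'performs work above three stories' holds; workers' compensation audit 198 days ago vs limit 365 → met
Not met: 6 of 11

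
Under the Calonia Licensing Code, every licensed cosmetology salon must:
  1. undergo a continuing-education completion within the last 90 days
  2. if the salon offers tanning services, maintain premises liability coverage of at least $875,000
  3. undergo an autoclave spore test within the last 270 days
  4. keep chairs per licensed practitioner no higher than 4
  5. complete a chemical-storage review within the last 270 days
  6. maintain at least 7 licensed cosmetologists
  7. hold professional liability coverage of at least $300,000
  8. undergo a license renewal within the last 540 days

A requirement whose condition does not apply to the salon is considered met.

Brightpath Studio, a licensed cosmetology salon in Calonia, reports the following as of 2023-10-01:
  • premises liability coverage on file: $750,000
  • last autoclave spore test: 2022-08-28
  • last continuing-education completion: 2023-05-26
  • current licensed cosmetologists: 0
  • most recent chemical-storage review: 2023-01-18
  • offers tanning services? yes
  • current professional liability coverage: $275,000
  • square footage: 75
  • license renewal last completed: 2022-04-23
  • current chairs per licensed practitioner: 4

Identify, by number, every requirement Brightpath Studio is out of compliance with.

1. continuing-education completion 128 days ago vs limit 90 → not met
2. condition 'offers tanning services' holds; premises liability coverage $750,000 < $875,000 → not met
3. autoclave spore test 399 days ago vs limit 270 → not met
4. chairs per licensed practitioner 4 ≤ 4 → met
5. chemical-storage review 256 days ago vs limit 270 → met
6. licensed cosmetologists 0 < 7 → not met
7. professional liability coverage $275,000 < $300,000 → not met
8. license renewal 526 days ago vs limit 540 → met
Not met: 1, 2, 3, 6, 7

1, 2, 3, 6, 7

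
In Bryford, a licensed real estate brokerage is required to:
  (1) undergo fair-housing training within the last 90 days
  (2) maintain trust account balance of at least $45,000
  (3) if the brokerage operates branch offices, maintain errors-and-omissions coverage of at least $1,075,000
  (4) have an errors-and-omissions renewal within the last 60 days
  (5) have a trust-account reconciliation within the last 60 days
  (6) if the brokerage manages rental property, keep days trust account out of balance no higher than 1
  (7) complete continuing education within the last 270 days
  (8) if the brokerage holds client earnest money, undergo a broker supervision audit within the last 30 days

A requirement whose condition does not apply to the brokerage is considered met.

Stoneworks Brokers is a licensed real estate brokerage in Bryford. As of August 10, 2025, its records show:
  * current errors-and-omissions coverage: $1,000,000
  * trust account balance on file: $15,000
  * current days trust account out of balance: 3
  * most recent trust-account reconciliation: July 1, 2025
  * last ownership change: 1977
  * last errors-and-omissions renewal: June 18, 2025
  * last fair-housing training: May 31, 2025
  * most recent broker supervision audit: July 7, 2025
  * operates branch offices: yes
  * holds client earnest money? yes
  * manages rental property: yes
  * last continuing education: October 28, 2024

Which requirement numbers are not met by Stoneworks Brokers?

1. fair-housing training 71 days ago vs limit 90 → met
2. trust account balance $15,000 < $45,000 → not met
3. condition 'operates branch offices' holds; errors-and-omissions coverage $1,000,000 < $1,075,000 → not met
4. errors-and-omissions renewal 53 days ago vs limit 60 → met
5. trust-account reconciliation 40 days ago vs limit 60 → met
6. condition 'manages rental property' holds; days trust account out of balance 3 > 1 → not met
7. continuing education 286 days ago vs limit 270 → not met
8. condition 'holds client earnest money' holds; broker supervision audit 34 days ago vs limit 30 → not met
Not met: 2, 3, 6, 7, 8

2, 3, 6, 7, 8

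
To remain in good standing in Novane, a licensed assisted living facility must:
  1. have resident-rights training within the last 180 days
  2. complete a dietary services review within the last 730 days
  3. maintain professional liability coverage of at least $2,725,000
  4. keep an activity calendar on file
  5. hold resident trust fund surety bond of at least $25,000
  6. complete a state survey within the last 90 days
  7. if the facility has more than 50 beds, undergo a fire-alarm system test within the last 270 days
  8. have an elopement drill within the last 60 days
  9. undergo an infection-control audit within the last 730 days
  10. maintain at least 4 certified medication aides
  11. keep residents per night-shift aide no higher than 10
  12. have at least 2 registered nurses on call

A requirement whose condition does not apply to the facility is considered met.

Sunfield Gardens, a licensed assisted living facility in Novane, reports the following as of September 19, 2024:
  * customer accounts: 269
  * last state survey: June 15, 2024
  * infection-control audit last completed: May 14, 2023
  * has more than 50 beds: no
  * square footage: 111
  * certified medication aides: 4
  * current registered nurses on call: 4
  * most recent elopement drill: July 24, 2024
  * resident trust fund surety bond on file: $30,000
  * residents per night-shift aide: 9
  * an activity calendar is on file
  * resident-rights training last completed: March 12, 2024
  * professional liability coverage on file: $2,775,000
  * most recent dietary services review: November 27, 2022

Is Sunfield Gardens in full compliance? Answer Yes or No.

No

1. resident-rights training 191 days ago vs limit 180 → not met
2. dietary services review 662 days ago vs limit 730 → met
3. professional liability coverage $2,775,000 ≥ $2,725,000 → met
4. activity calendar present → met
5. resident trust fund surety bond $30,000 ≥ $25,000 → met
6. state survey 96 days ago vs limit 90 → not met
7. condition 'has more than 50 beds' does not hold → requirement n/a → met
8. elopement drill 57 days ago vs limit 60 → met
9. infection-control audit 494 days ago vs limit 730 → met
10. certified medication aides 4 ≥ 4 → met
11. residents per night-shift aide 9 ≤ 10 → met
12. registered nurses on call 4 ≥ 2 → met
Not met: 1, 6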